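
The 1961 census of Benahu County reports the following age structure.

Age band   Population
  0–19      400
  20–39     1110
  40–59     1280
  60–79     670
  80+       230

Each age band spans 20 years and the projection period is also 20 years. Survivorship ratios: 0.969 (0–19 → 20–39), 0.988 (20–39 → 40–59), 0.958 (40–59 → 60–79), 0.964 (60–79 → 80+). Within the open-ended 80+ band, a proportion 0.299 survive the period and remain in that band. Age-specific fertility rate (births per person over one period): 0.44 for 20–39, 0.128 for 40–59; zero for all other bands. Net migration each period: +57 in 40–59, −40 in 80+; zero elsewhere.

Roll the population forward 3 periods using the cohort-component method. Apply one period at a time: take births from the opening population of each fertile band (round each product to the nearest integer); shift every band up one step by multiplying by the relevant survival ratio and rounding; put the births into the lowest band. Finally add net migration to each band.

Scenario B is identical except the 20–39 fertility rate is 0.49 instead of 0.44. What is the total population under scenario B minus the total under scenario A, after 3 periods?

Numbering the groups 1..5 from youngest to oldest:
Period 1:
Births: 1110 × 0.44 = 488 ; 1280 × 0.128 = 164 → total 652
Group 2: 400 × 0.969 = 388
Group 3: 1110 × 0.988 = 1097
Group 4: 1280 × 0.958 = 1226
Group 5: 670 × 0.964 + 230 × 0.299 = 646 + 69 = 715
Net migration: Group 3 + 57 → 1154; Group 5 − 40 → 675
End of period: [652, 388, 1154, 1226, 675]
Period 2:
Births: 388 × 0.44 = 171 ; 1154 × 0.128 = 148 → total 319
Group 2: 652 × 0.969 = 632
Group 3: 388 × 0.988 = 383
Group 4: 1154 × 0.958 = 1106
Group 5: 1226 × 0.964 + 675 × 0.299 = 1182 + 202 = 1384
Net migration: Group 3 + 57 → 440; Group 5 − 40 → 1344
End of period: [319, 632, 440, 1106, 1344]
Period 3:
Births: 632 × 0.44 = 278 ; 440 × 0.128 = 56 → total 334
Group 2: 319 × 0.969 = 309
Group 3: 632 × 0.988 = 624
Group 4: 440 × 0.958 = 422
Group 5: 1106 × 0.964 + 1344 × 0.299 = 1066 + 402 = 1468
Net migration: Group 3 + 57 → 681; Group 5 − 40 → 1428
End of period: [334, 309, 681, 422, 1428]
Scenario A total after 3 periods: 3174
Scenario B projection —
Period 1:
Births: 1110 × 0.49 = 544 ; 1280 × 0.128 = 164 → total 708
Group 2: 400 × 0.969 = 388
Group 3: 1110 × 0.988 = 1097
Group 4: 1280 × 0.958 = 1226
Group 5: 670 × 0.964 + 230 × 0.299 = 646 + 69 = 715
Net migration: Group 3 + 57 → 1154; Group 5 − 40 → 675
End of period: [708, 388, 1154, 1226, 675]
Period 2:
Births: 388 × 0.49 = 190 ; 1154 × 0.128 = 148 → total 338
Group 2: 708 × 0.969 = 686
Group 3: 388 × 0.988 = 383
Group 4: 1154 × 0.958 = 1106
Group 5: 1226 × 0.964 + 675 × 0.299 = 1182 + 202 = 1384
Net migration: Group 3 + 57 → 440; Group 5 − 40 → 1344
End of period: [338, 686, 440, 1106, 1344]
Period 3:
Births: 686 × 0.49 = 336 ; 440 × 0.128 = 56 → total 392
Group 2: 338 × 0.969 = 328
Group 3: 686 × 0.988 = 678
Group 4: 440 × 0.958 = 422
Group 5: 1106 × 0.964 + 1344 × 0.299 = 1066 + 402 = 1468
Net migration: Group 3 + 57 → 735; Group 5 − 40 → 1428
End of period: [392, 328, 735, 422, 1428]
Scenario B total after 3 periods: 3305
Difference B − A = 3305 − 3174 = 131

131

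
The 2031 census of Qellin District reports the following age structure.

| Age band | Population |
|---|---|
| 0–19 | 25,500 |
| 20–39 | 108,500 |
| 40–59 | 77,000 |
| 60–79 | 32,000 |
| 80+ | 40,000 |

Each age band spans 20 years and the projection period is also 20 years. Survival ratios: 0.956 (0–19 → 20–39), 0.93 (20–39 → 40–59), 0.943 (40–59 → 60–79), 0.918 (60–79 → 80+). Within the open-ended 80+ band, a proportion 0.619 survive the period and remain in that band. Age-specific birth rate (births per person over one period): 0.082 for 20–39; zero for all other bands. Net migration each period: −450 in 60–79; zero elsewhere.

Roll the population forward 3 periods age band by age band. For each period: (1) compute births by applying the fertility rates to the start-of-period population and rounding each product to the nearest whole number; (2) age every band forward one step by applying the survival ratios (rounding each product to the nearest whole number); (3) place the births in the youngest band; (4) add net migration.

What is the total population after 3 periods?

180134

(Bands numbered youngest = 1 to oldest = 5.)
Period 1.
Births: 108500 × 0.082 = 8897
Band 2: 25500 × 0.956 = 24378
Band 3: 108500 × 0.93 = 100905
Band 4: 77000 × 0.943 = 72611
Band 5: 32000 × 0.918 + 40000 × 0.619 = 29376 + 24760 = 54136
Net migration: Band 4 − 450 → 72161
Population now: 0–19=8897, 20–39=24378, 40–59=100905, 60–79=72161, 80+=54136
Period 2.
Births: 24378 × 0.082 = 1999
Band 2: 8897 × 0.956 = 8506
Band 3: 24378 × 0.93 = 22672
Band 4: 100905 × 0.943 = 95153
Band 5: 72161 × 0.918 + 54136 × 0.619 = 66244 + 33510 = 99754
Net migration: Band 4 − 450 → 94703
Population now: 0–19=1999, 20–39=8506, 40–59=22672, 60–79=94703, 80+=99754
Period 3.
Births: 8506 × 0.082 = 697
Band 2: 1999 × 0.956 = 1911
Band 3: 8506 × 0.93 = 7911
Band 4: 22672 × 0.943 = 21380
Band 5: 94703 × 0.918 + 99754 × 0.619 = 86937 + 61748 = 148685
Net migration: Band 4 − 450 → 20930
Population now: 0–19=697, 20–39=1911, 40–59=7911, 60–79=20930, 80+=148685
Total after period 3: 697 + 1911 + 7911 + 20930 + 148685 = 180134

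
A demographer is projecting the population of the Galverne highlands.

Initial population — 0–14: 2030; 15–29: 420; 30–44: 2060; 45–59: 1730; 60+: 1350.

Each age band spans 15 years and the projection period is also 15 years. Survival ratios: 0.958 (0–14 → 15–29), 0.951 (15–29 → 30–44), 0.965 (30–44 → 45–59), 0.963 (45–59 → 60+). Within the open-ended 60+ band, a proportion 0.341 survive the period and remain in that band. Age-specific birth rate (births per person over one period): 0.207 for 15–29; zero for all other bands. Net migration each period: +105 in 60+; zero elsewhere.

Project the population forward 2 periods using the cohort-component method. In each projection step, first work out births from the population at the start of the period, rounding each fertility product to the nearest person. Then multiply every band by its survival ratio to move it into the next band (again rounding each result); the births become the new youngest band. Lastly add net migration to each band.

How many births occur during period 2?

(Bands numbered youngest = 1 to oldest = 5.)
— Period 1 —
Births: 420 × 0.207 = 87
Band 2: 2030 × 0.958 = 1945
Band 3: 420 × 0.951 = 399
Band 4: 2060 × 0.965 = 1988
Band 5: 1730 × 0.963 + 1350 × 0.341 = 1666 + 460 = 2126
Net migration: Band 5 + 105 → 2231
→ [87, 1945, 399, 1988, 2231]
— Period 2 —
Births: 1945 × 0.207 = 403
Band 2: 87 × 0.958 = 83
Band 3: 1945 × 0.951 = 1850
Band 4: 399 × 0.965 = 385
Band 5: 1988 × 0.963 + 2231 × 0.341 = 1914 + 761 = 2675
Net migration: Band 5 + 105 → 2780
→ [403, 83, 1850, 385, 2780]

403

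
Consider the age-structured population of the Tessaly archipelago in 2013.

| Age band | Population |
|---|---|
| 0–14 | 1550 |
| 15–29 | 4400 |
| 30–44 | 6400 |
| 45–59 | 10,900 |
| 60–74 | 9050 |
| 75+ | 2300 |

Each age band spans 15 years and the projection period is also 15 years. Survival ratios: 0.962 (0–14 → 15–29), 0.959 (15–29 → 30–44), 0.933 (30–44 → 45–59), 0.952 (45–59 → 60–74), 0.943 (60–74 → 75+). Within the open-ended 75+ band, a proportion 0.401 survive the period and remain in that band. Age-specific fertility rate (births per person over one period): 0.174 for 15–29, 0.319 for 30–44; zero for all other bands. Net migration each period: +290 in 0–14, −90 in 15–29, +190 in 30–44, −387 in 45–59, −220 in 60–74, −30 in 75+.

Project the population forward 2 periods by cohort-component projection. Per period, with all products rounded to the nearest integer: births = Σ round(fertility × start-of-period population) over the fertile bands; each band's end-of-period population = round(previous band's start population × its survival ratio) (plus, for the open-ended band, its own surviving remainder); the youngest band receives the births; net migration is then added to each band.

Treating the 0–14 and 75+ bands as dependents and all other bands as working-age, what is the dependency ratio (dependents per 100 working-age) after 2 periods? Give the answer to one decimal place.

115.3

[period 1]
Births: 4400 × 0.174 = 766  |  6400 × 0.319 = 2042 ⇒ total 2808
15–29: 1550 × 0.962 = 1491
30–44: 4400 × 0.959 = 4220
45–59: 6400 × 0.933 = 5971
60–74: 10900 × 0.952 = 10377
75+: 9050 × 0.943 + 2300 × 0.401 = 8534 + 922 = 9456
Net migration: 0–14 + 290 → 3098; 15–29 − 90 → 1401; 30–44 + 190 → 4410; 45–59 − 387 → 5584; 60–74 − 220 → 10157; 75+ − 30 → 9426
Giving 3098 / 1401 / 4410 / 5584 / 10157 / 9426.
[period 2]
Births: 1401 × 0.174 = 244  |  4410 × 0.319 = 1407 ⇒ total 1651
15–29: 3098 × 0.962 = 2980
30–44: 1401 × 0.959 = 1344
45–59: 4410 × 0.933 = 4115
60–74: 5584 × 0.952 = 5316
75+: 10157 × 0.943 + 9426 × 0.401 = 9578 + 3780 = 13358
Net migration: 0–14 + 290 → 1941; 15–29 − 90 → 2890; 30–44 + 190 → 1534; 45–59 − 387 → 3728; 60–74 − 220 → 5096; 75+ − 30 → 13328
Giving 1941 / 2890 / 1534 / 3728 / 5096 / 13328.
Dependents (band 0–14 + band 75+) = 1941 + 13328 = 15269; working-age = 13248; ratio = 15269/13248 × 100 = 115.3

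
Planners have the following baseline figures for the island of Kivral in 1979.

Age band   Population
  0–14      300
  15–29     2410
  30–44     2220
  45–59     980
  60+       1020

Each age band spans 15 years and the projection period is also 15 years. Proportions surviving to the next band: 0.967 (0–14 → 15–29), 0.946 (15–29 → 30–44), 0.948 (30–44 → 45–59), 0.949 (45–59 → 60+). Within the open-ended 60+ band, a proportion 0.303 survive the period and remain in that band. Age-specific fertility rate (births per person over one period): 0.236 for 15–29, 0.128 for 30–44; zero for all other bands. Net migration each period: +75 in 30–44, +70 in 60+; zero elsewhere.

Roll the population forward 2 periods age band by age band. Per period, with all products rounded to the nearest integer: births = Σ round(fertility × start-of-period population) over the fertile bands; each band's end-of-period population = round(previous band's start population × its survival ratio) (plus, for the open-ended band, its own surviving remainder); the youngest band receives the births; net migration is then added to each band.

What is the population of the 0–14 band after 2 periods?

369

[period 1]
Births: 2410 × 0.236 = 569  |  2220 × 0.128 = 284 ⇒ total 853
15–29: 300 × 0.967 = 290
30–44: 2410 × 0.946 = 2280
45–59: 2220 × 0.948 = 2105
60+: 980 × 0.949 + 1020 × 0.303 = 930 + 309 = 1239
Net migration: 30–44 + 75 → 2355; 60+ + 70 → 1309
Population now: 0–14=853, 15–29=290, 30–44=2355, 45–59=2105, 60+=1309
[period 2]
Births: 290 × 0.236 = 68  |  2355 × 0.128 = 301 ⇒ total 369
15–29: 853 × 0.967 = 825
30–44: 290 × 0.946 = 274
45–59: 2355 × 0.948 = 2233
60+: 2105 × 0.949 + 1309 × 0.303 = 1998 + 397 = 2395
Net migration: 30–44 + 75 → 349; 60+ + 70 → 2465
Population now: 0–14=369, 15–29=825, 30–44=349, 45–59=2233, 60+=2465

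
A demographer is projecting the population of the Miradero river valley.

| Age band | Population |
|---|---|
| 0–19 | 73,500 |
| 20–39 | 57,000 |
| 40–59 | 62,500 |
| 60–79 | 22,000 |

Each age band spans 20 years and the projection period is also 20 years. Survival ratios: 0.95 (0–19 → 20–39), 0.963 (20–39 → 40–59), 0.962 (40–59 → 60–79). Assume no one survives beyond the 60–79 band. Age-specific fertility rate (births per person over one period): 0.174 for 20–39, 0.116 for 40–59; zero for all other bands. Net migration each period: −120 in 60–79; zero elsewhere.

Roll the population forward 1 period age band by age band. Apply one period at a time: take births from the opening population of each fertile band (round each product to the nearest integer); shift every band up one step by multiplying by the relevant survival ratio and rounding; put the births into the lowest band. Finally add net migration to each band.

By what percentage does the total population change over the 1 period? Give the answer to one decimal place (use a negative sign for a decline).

Let group 1 be 0–19 through group 4 = 60–79.
After projecting period 1:
Births: 57000 × 0.174 = 9918 ; 62500 × 0.116 = 7250 → total 17168
Group 2: 73500 × 0.95 = 69825
Group 3: 57000 × 0.963 = 54891
Group 4: 62500 × 0.962 = 60125
Net migration: Group 4 − 120 → 60005
Population now: 0–19=17168, 20–39=69825, 40–59=54891, 60–79=60005
Total: 215000 → 201889; change = -13111; percentage change = -6.1%

-6.1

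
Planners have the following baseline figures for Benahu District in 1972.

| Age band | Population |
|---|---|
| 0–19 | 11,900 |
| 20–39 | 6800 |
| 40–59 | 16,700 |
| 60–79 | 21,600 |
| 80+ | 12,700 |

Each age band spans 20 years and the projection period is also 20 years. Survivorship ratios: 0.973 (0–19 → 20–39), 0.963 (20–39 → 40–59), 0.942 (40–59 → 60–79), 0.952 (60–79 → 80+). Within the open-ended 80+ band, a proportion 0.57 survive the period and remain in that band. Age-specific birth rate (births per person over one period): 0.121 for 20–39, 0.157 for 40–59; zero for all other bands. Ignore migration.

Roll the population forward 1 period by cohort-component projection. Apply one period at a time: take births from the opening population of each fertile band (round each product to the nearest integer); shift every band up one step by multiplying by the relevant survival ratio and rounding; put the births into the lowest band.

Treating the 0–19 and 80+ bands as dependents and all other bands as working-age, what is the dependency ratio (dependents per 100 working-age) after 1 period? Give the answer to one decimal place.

After projecting period 1:
Births: 6800 × 0.121 = 823, 16700 × 0.157 = 2622 → total 3445
20–39: 11900 × 0.973 = 11579
40–59: 6800 × 0.963 = 6548
60–79: 16700 × 0.942 = 15731
80+: 21600 × 0.952 + 12700 × 0.57 = 20563 + 7239 = 27802
→ [3445, 11579, 6548, 15731, 27802]
Dependents (band 0–19 + band 80+) = 3445 + 27802 = 31247; working-age = 33858; ratio = 31247/33858 × 100 = 92.3

92.3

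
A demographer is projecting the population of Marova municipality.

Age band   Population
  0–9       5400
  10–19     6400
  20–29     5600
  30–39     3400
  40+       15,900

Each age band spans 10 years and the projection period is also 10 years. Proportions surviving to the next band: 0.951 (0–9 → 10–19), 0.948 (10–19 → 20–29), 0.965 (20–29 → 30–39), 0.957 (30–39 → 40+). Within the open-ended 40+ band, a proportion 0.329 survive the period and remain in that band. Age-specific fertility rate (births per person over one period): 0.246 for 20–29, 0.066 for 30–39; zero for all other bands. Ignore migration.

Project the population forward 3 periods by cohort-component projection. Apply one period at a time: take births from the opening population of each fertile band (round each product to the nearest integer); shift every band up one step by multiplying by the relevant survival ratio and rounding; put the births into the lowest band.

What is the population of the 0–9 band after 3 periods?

[period 1]
Births: 5600 × 0.246 = 1378 ; 3400 × 0.066 = 224 — total 1602
10–19: 5400 × 0.951 = 5135
20–29: 6400 × 0.948 = 6067
30–39: 5600 × 0.965 = 5404
40+: 3400 × 0.957 + 15900 × 0.329 = 3254 + 5231 = 8485
→ [1602, 5135, 6067, 5404, 8485]
[period 2]
Births: 6067 × 0.246 = 1492 ; 5404 × 0.066 = 357 — total 1849
10–19: 1602 × 0.951 = 1524
20–29: 5135 × 0.948 = 4868
30–39: 6067 × 0.965 = 5855
40+: 5404 × 0.957 + 8485 × 0.329 = 5172 + 2792 = 7964
→ [1849, 1524, 4868, 5855, 7964]
[period 3]
Births: 4868 × 0.246 = 1198 ; 5855 × 0.066 = 386 — total 1584
10–19: 1849 × 0.951 = 1758
20–29: 1524 × 0.948 = 1445
30–39: 4868 × 0.965 = 4698
40+: 5855 × 0.957 + 7964 × 0.329 = 5603 + 2620 = 8223
→ [1584, 1758, 1445, 4698, 8223]

1584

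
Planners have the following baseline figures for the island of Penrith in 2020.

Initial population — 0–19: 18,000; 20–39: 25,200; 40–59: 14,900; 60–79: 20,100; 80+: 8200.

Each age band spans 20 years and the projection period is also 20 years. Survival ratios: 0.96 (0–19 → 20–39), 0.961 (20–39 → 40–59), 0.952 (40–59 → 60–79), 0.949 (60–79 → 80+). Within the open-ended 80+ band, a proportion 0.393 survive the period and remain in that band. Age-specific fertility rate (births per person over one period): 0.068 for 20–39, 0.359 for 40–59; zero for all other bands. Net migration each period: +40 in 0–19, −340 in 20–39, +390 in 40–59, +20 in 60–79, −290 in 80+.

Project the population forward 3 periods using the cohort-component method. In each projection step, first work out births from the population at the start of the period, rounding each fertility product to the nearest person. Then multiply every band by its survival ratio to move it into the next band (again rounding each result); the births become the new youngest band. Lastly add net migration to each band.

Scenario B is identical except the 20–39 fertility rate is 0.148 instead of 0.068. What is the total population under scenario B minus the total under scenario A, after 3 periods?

— Period 1 —
Births: 25200 * 0.068 = 1714 ; 14900 * 0.359 = 5349 → 7063
20–39: 18000 * 0.96 = 17280
40–59: 25200 * 0.961 = 24217
60–79: 14900 * 0.952 = 14185
80+: 20100 * 0.949 + 8200 * 0.393 = 19075 + 3223 = 22298
Net migration: 0–19 + 40 → 7103; 20–39 − 340 → 16940; 40–59 + 390 → 24607; 60–79 + 20 → 14205; 80+ − 290 → 22008
Population now: 0–19=7103, 20–39=16940, 40–59=24607, 60–79=14205, 80+=22008
— Period 2 —
Births: 16940 * 0.068 = 1152 ; 24607 * 0.359 = 8834 → 9986
20–39: 7103 * 0.96 = 6819
40–59: 16940 * 0.961 = 16279
60–79: 24607 * 0.952 = 23426
80+: 14205 * 0.949 + 22008 * 0.393 = 13481 + 8649 = 22130
Net migration: 0–19 + 40 → 10026; 20–39 − 340 → 6479; 40–59 + 390 → 16669; 60–79 + 20 → 23446; 80+ − 290 → 21840
Population now: 0–19=10026, 20–39=6479, 40–59=16669, 60–79=23446, 80+=21840
— Period 3 —
Births: 6479 * 0.068 = 441 ; 16669 * 0.359 = 5984 → 6425
20–39: 10026 * 0.96 = 9625
40–59: 6479 * 0.961 = 6226
60–79: 16669 * 0.952 = 15869
80+: 23446 * 0.949 + 21840 * 0.393 = 22250 + 8583 = 30833
Net migration: 0–19 + 40 → 6465; 20–39 − 340 → 9285; 40–59 + 390 → 6616; 60–79 + 20 → 15889; 80+ − 290 → 30543
Population now: 0–19=6465, 20–39=9285, 40–59=6616, 60–79=15889, 80+=30543
Scenario A total after 3 periods: 68798
Scenario B projection —
— Period 1 —
Births: 25200 * 0.148 = 3730 ; 14900 * 0.359 = 5349 → 9079
20–39: 18000 * 0.96 = 17280
40–59: 25200 * 0.961 = 24217
60–79: 14900 * 0.952 = 14185
80+: 20100 * 0.949 + 8200 * 0.393 = 19075 + 3223 = 22298
Net migration: 0–19 + 40 → 9119; 20–39 − 340 → 16940; 40–59 + 390 → 24607; 60–79 + 20 → 14205; 80+ − 290 → 22008
Population now: 0–19=9119, 20–39=16940, 40–59=24607, 60–79=14205, 80+=22008
— Period 2 —
Births: 16940 * 0.148 = 2507 ; 24607 * 0.359 = 8834 → 11341
20–39: 9119 * 0.96 = 8754
40–59: 16940 * 0.961 = 16279
60–79: 24607 * 0.952 = 23426
80+: 14205 * 0.949 + 22008 * 0.393 = 13481 + 8649 = 22130
Net migration: 0–19 + 40 → 11381; 20–39 − 340 → 8414; 40–59 + 390 → 16669; 60–79 + 20 → 23446; 80+ − 290 → 21840
Population now: 0–19=11381, 20–39=8414, 40–59=16669, 60–79=23446, 80+=21840
— Period 3 —
Births: 8414 * 0.148 = 1245 ; 16669 * 0.359 = 5984 → 7229
20–39: 11381 * 0.96 = 10926
40–59: 8414 * 0.961 = 8086
60–79: 16669 * 0.952 = 15869
80+: 23446 * 0.949 + 21840 * 0.393 = 22250 + 8583 = 30833
Net migration: 0–19 + 40 → 7269; 20–39 − 340 → 10586; 40–59 + 390 → 8476; 60–79 + 20 → 15889; 80+ − 290 → 30543
Population now: 0–19=7269, 20–39=10586, 40–59=8476, 60–79=15889, 80+=30543
Scenario B total after 3 periods: 72763
Difference B − A = 72763 − 68798 = 3965

3965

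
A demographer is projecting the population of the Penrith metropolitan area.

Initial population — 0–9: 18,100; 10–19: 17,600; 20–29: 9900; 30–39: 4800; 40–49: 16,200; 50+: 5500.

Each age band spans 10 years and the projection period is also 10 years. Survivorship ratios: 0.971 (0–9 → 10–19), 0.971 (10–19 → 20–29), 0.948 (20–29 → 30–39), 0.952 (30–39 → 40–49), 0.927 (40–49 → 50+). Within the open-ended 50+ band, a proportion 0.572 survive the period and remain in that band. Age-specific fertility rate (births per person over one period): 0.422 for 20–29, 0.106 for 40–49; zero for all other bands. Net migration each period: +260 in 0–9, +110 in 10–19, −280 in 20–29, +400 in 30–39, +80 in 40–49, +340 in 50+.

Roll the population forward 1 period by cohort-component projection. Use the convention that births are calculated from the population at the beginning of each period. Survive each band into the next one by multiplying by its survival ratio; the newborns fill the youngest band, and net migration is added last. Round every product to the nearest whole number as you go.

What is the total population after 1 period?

Period 1.
Births: 9900 × 0.422 = 4178, 16200 × 0.106 = 1717 → total 5895
10–19: 18100 × 0.971 = 17575
20–29: 17600 × 0.971 = 17090
30–39: 9900 × 0.948 = 9385
40–49: 4800 × 0.952 = 4570
50+: 16200 × 0.927 + 5500 × 0.572 = 15017 + 3146 = 18163
Net migration: 0–9 + 260 → 6155; 10–19 + 110 → 17685; 20–29 − 280 → 16810; 30–39 + 400 → 9785; 40–49 + 80 → 4650; 50+ + 340 → 18503
Giving 6155 / 17685 / 16810 / 9785 / 4650 / 18503.
Total after period 1: 6155 + 17685 + 16810 + 9785 + 4650 + 18503 = 73588

73588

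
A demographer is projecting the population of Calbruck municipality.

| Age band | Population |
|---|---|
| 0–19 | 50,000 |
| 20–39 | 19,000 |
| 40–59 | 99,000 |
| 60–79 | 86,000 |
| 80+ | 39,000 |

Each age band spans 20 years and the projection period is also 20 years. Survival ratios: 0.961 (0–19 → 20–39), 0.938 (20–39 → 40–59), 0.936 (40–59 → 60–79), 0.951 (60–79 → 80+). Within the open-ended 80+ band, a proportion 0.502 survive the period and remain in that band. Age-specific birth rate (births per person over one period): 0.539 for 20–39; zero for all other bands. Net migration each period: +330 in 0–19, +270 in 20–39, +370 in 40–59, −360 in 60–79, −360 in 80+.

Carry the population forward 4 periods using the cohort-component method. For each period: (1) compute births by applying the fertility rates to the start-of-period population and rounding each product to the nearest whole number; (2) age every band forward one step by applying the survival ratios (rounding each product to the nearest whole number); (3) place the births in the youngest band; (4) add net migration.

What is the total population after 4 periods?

136221

Call the bands 1 to 5, youngest first.
— Period 1 —
Births: 19000 × 0.539 = 10241
Band 2: 50000 × 0.961 = 48050
Band 3: 19000 × 0.938 = 17822
Band 4: 99000 × 0.936 = 92664
Band 5: 86000 × 0.951 + 39000 × 0.502 = 81786 + 19578 = 101364
Net migration: Band 1 + 330 → 10571; Band 2 + 270 → 48320; Band 3 + 370 → 18192; Band 4 − 360 → 92304; Band 5 − 360 → 101004
End of period: [10571, 48320, 18192, 92304, 101004]
— Period 2 —
Births: 48320 × 0.539 = 26044
Band 2: 10571 × 0.961 = 10159
Band 3: 48320 × 0.938 = 45324
Band 4: 18192 × 0.936 = 17028
Band 5: 92304 × 0.951 + 101004 × 0.502 = 87781 + 50704 = 138485
Net migration: Band 1 + 330 → 26374; Band 2 + 270 → 10429; Band 3 + 370 → 45694; Band 4 − 360 → 16668; Band 5 − 360 → 138125
End of period: [26374, 10429, 45694, 16668, 138125]
— Period 3 —
Births: 10429 × 0.539 = 5621
Band 2: 26374 × 0.961 = 25345
Band 3: 10429 × 0.938 = 9782
Band 4: 45694 × 0.936 = 42770
Band 5: 16668 × 0.951 + 138125 × 0.502 = 15851 + 69339 = 85190
Net migration: Band 1 + 330 → 5951; Band 2 + 270 → 25615; Band 3 + 370 → 10152; Band 4 − 360 → 42410; Band 5 − 360 → 84830
End of period: [5951, 25615, 10152, 42410, 84830]
— Period 4 —
Births: 25615 × 0.539 = 13806
Band 2: 5951 × 0.961 = 5719
Band 3: 25615 × 0.938 = 24027
Band 4: 10152 × 0.936 = 9502
Band 5: 42410 × 0.951 + 84830 × 0.502 = 40332 + 42585 = 82917
Net migration: Band 1 + 330 → 14136; Band 2 + 270 → 5989; Band 3 + 370 → 24397; Band 4 − 360 → 9142; Band 5 − 360 → 82557
End of period: [14136, 5989, 24397, 9142, 82557]
Total after period 4: 14136 + 5989 + 24397 + 9142 + 82557 = 136221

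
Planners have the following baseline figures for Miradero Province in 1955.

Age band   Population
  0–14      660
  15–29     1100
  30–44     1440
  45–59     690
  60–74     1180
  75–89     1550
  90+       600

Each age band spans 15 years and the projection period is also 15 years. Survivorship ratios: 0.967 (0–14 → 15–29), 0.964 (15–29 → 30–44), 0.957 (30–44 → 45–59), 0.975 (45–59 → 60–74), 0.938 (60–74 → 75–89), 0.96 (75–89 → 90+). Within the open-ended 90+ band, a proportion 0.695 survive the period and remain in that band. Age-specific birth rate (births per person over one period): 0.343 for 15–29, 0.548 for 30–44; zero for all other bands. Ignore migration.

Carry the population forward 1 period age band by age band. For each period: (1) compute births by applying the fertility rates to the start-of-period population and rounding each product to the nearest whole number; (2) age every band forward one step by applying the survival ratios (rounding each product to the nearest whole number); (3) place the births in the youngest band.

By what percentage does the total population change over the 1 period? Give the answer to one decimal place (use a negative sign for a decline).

After projecting period 1:
Births: 1100 × 0.343 = 377  |  1440 × 0.548 = 789 ⇒ total 1166
15–29: 660 × 0.967 = 638
30–44: 1100 × 0.964 = 1060
45–59: 1440 × 0.957 = 1378
60–74: 690 × 0.975 = 673
75–89: 1180 × 0.938 = 1107
90+: 1550 × 0.96 + 600 × 0.695 = 1488 + 417 = 1905
End of period: [1166, 638, 1060, 1378, 673, 1107, 1905]
Total: 7220 → 7927; change = 707; percentage change = 9.8%

9.8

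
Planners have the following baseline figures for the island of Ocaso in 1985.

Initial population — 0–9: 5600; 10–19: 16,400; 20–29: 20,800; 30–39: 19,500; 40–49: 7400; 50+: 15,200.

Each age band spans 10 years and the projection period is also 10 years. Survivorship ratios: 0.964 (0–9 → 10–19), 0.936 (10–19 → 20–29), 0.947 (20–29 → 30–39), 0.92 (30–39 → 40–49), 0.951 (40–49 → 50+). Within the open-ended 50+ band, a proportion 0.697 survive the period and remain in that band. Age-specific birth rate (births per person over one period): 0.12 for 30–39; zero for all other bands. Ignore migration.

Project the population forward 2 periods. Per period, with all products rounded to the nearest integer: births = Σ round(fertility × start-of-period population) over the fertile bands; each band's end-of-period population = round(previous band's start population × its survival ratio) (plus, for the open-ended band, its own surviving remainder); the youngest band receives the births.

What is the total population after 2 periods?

[period 1]
Births: 19500 × 0.12 = 2340
10–19: 5600 × 0.964 = 5398
20–29: 16400 × 0.936 = 15350
30–39: 20800 × 0.947 = 19698
40–49: 19500 × 0.92 = 17940
50+: 7400 × 0.951 + 15200 × 0.697 = 7037 + 10594 = 17631
Giving 2340 / 5398 / 15350 / 19698 / 17940 / 17631.
[period 2]
Births: 19698 × 0.12 = 2364
10–19: 2340 × 0.964 = 2256
20–29: 5398 × 0.936 = 5053
30–39: 15350 × 0.947 = 14536
40–49: 19698 × 0.92 = 18122
50+: 17940 × 0.951 + 17631 × 0.697 = 17061 + 12289 = 29350
Giving 2364 / 2256 / 5053 / 14536 / 18122 / 29350.
Total after period 2: 2364 + 2256 + 5053 + 14536 + 18122 + 29350 = 71681

71681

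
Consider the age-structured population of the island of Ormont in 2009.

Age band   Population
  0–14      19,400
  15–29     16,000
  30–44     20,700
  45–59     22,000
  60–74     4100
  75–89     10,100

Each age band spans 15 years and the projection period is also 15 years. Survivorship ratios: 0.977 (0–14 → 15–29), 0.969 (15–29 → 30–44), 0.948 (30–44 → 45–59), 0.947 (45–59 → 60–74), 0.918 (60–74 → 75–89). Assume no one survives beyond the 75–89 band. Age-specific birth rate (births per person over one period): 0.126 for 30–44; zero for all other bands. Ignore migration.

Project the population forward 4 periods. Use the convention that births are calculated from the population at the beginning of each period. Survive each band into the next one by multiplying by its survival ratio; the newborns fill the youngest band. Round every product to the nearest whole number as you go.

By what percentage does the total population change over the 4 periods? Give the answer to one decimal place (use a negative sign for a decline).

-61.0

Call the groups 1 to 6, youngest first.
[period 1]
Births: 20700 × 0.126 = 2608
Group 2: 19400 × 0.977 = 18954
Group 3: 16000 × 0.969 = 15504
Group 4: 20700 × 0.948 = 19624
Group 5: 22000 × 0.947 = 20834
Group 6: 4100 × 0.918 = 3764
→ [2608, 18954, 15504, 19624, 20834, 3764]
[period 2]
Births: 15504 × 0.126 = 1954
Group 2: 2608 × 0.977 = 2548
Group 3: 18954 × 0.969 = 18366
Group 4: 15504 × 0.948 = 14698
Group 5: 19624 × 0.947 = 18584
Group 6: 20834 × 0.918 = 19126
→ [1954, 2548, 18366, 14698, 18584, 19126]
[period 3]
Births: 18366 × 0.126 = 2314
Group 2: 1954 × 0.977 = 1909
Group 3: 2548 × 0.969 = 2469
Group 4: 18366 × 0.948 = 17411
Group 5: 14698 × 0.947 = 13919
Group 6: 18584 × 0.918 = 17060
→ [2314, 1909, 2469, 17411, 13919, 17060]
[period 4]
Births: 2469 × 0.126 = 311
Group 2: 2314 × 0.977 = 2261
Group 3: 1909 × 0.969 = 1850
Group 4: 2469 × 0.948 = 2341
Group 5: 17411 × 0.947 = 16488
Group 6: 13919 × 0.918 = 12778
→ [311, 2261, 1850, 2341, 16488, 12778]
Total: 92300 → 36029; change = -56271; percentage change = -61.0%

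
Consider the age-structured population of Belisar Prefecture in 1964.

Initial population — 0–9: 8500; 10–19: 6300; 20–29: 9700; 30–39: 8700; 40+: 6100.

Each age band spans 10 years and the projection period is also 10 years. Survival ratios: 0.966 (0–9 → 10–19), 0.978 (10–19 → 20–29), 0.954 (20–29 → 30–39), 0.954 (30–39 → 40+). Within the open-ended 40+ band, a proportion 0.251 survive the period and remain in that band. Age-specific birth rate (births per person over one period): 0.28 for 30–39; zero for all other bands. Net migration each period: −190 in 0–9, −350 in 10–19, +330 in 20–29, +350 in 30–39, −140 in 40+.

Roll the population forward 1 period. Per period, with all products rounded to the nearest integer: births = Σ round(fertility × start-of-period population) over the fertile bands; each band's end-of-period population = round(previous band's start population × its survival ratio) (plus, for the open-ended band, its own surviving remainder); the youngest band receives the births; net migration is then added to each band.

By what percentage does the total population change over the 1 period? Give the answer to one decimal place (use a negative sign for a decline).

-8.7

Period 1.
Births: 8700 * 0.28 = 2436
10–19: 8500 * 0.966 = 8211
20–29: 6300 * 0.978 = 6161
30–39: 9700 * 0.954 = 9254
40+: 8700 * 0.954 + 6100 * 0.251 = 8300 + 1531 = 9831
Net migration: 0–9 − 190 → 2246; 10–19 − 350 → 7861; 20–29 + 330 → 6491; 30–39 + 350 → 9604; 40+ − 140 → 9691
Giving 2246 / 7861 / 6491 / 9604 / 9691.
Total: 39300 → 35893; change = -3407; percentage change = -8.7%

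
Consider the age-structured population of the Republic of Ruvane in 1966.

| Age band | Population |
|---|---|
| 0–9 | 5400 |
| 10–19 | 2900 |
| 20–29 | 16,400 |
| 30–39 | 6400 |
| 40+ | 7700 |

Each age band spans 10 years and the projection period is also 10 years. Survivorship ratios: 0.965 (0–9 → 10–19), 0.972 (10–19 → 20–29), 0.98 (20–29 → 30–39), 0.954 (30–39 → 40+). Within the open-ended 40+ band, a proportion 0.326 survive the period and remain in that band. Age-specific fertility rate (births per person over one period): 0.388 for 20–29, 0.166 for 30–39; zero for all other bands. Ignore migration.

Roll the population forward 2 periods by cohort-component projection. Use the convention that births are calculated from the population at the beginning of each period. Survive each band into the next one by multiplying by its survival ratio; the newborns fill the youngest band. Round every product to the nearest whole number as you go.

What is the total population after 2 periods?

Let band 1 be 0–9 through band 5 = 40+.
— Period 1 —
Births: 16400 × 0.388 = 6363, 6400 × 0.166 = 1062 → 7425
Band 2: 5400 × 0.965 = 5211
Band 3: 2900 × 0.972 = 2819
Band 4: 16400 × 0.98 = 16072
Band 5: 6400 × 0.954 + 7700 × 0.326 = 6106 + 2510 = 8616
→ [7425, 5211, 2819, 16072, 8616]
— Period 2 —
Births: 2819 × 0.388 = 1094, 16072 × 0.166 = 2668 → 3762
Band 2: 7425 × 0.965 = 7165
Band 3: 5211 × 0.972 = 5065
Band 4: 2819 × 0.98 = 2763
Band 5: 16072 × 0.954 + 8616 × 0.326 = 15333 + 2809 = 18142
→ [3762, 7165, 5065, 2763, 18142]
Total after period 2: 3762 + 7165 + 5065 + 2763 + 18142 = 36897

36897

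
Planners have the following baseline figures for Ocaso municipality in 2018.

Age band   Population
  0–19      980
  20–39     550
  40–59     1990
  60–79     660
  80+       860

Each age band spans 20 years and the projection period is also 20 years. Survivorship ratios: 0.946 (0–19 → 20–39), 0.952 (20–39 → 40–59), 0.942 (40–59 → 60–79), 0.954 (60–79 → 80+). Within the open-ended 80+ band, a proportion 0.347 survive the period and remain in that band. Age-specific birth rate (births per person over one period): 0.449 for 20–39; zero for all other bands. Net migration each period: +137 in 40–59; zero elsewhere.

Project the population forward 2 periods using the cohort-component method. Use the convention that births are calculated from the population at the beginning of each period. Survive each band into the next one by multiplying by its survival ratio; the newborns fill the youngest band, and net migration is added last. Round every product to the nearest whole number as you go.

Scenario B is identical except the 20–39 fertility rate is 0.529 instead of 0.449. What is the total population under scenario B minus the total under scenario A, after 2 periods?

(Bands numbered youngest = 1 to oldest = 5.)
Period 1.
Births: 550 × 0.449 = 247
Band 2: 980 × 0.946 = 927
Band 3: 550 × 0.952 = 524
Band 4: 1990 × 0.942 = 1875
Band 5: 660 × 0.954 + 860 × 0.347 = 630 + 298 = 928
Net migration: Band 3 + 137 → 661
Giving 247 / 927 / 661 / 1875 / 928.
Period 2.
Births: 927 × 0.449 = 416
Band 2: 247 × 0.946 = 234
Band 3: 927 × 0.952 = 883
Band 4: 661 × 0.942 = 623
Band 5: 1875 × 0.954 + 928 × 0.347 = 1789 + 322 = 2111
Net migration: Band 3 + 137 → 1020
Giving 416 / 234 / 1020 / 623 / 2111.
Scenario A total after 2 periods: 4404
Scenario B projection —
Period 1.
Births: 550 × 0.529 = 291
Band 2: 980 × 0.946 = 927
Band 3: 550 × 0.952 = 524
Band 4: 1990 × 0.942 = 1875
Band 5: 660 × 0.954 + 860 × 0.347 = 630 + 298 = 928
Net migration: Band 3 + 137 → 661
Giving 291 / 927 / 661 / 1875 / 928.
Period 2.
Births: 927 × 0.529 = 490
Band 2: 291 × 0.946 = 275
Band 3: 927 × 0.952 = 883
Band 4: 661 × 0.942 = 623
Band 5: 1875 × 0.954 + 928 × 0.347 = 1789 + 322 = 2111
Net migration: Band 3 + 137 → 1020
Giving 490 / 275 / 1020 / 623 / 2111.
Scenario B total after 2 periods: 4519
Difference B − A = 4519 − 4404 = 115

115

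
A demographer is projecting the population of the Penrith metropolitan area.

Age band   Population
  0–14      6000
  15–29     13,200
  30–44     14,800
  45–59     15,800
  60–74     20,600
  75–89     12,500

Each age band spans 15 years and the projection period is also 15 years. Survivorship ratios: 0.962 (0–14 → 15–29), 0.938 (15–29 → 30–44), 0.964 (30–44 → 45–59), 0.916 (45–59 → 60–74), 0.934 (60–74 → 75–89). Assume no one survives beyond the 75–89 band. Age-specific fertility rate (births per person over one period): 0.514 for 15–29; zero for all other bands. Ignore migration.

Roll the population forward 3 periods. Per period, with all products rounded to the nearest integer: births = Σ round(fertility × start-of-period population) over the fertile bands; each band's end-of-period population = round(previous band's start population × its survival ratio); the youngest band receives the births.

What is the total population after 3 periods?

40689

Call the groups 1 to 6, youngest first.
Period 1.
Births: 13200 * 0.514 = 6785
Group 2: 6000 * 0.962 = 5772
Group 3: 13200 * 0.938 = 12382
Group 4: 14800 * 0.964 = 14267
Group 5: 15800 * 0.916 = 14473
Group 6: 20600 * 0.934 = 19240
Population now: 0–14=6785, 15–29=5772, 30–44=12382, 45–59=14267, 60–74=14473, 75–89=19240
Period 2.
Births: 5772 * 0.514 = 2967
Group 2: 6785 * 0.962 = 6527
Group 3: 5772 * 0.938 = 5414
Group 4: 12382 * 0.964 = 11936
Group 5: 14267 * 0.916 = 13069
Group 6: 14473 * 0.934 = 13518
Population now: 0–14=2967, 15–29=6527, 30–44=5414, 45–59=11936, 60–74=13069, 75–89=13518
Period 3.
Births: 6527 * 0.514 = 3355
Group 2: 2967 * 0.962 = 2854
Group 3: 6527 * 0.938 = 6122
Group 4: 5414 * 0.964 = 5219
Group 5: 11936 * 0.916 = 10933
Group 6: 13069 * 0.934 = 12206
Population now: 0–14=3355, 15–29=2854, 30–44=6122, 45–59=5219, 60–74=10933, 75–89=12206
Total after period 3: 3355 + 2854 + 6122 + 5219 + 10933 + 12206 = 40689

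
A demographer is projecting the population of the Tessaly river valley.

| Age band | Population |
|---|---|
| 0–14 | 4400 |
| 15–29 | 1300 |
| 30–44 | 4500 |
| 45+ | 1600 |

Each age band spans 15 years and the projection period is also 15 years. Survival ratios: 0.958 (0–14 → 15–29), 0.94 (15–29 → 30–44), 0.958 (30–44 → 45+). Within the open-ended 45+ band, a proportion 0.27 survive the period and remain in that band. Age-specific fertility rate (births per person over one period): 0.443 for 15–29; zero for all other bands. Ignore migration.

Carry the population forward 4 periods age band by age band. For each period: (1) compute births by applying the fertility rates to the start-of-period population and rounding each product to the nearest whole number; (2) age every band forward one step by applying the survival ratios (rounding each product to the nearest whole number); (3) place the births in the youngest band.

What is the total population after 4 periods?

4411

After projecting period 1:
Births: 1300 × 0.443 = 576
15–29: 4400 × 0.958 = 4215
30–44: 1300 × 0.94 = 1222
45+: 4500 × 0.958 + 1600 × 0.27 = 4311 + 432 = 4743
End of period: [576, 4215, 1222, 4743]
After projecting period 2:
Births: 4215 × 0.443 = 1867
15–29: 576 × 0.958 = 552
30–44: 4215 × 0.94 = 3962
45+: 1222 × 0.958 + 4743 × 0.27 = 1171 + 1281 = 2452
End of period: [1867, 552, 3962, 2452]
After projecting period 3:
Births: 552 × 0.443 = 245
15–29: 1867 × 0.958 = 1789
30–44: 552 × 0.94 = 519
45+: 3962 × 0.958 + 2452 × 0.27 = 3796 + 662 = 4458
End of period: [245, 1789, 519, 4458]
After projecting period 4:
Births: 1789 × 0.443 = 793
15–29: 245 × 0.958 = 235
30–44: 1789 × 0.94 = 1682
45+: 519 × 0.958 + 4458 × 0.27 = 497 + 1204 = 1701
End of period: [793, 235, 1682, 1701]
Total after period 4: 793 + 235 + 1682 + 1701 = 4411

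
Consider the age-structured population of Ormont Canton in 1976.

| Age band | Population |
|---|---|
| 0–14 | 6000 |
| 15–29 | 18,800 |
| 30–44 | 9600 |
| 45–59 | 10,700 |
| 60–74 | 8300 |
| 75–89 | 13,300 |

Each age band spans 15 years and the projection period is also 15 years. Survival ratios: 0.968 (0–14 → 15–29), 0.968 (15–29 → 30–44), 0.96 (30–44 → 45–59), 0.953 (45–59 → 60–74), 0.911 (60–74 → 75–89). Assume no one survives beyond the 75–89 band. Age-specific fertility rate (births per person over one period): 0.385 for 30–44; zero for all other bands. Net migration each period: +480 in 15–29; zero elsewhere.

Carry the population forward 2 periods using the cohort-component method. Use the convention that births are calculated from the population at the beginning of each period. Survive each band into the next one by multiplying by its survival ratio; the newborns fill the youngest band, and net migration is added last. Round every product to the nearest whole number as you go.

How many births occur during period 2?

7006

[period 1]
Births: 9600 × 0.385 = 3696
15–29: 6000 × 0.968 = 5808
30–44: 18800 × 0.968 = 18198
45–59: 9600 × 0.96 = 9216
60–74: 10700 × 0.953 = 10197
75–89: 8300 × 0.911 = 7561
Net migration: 15–29 + 480 → 6288
End of period: [3696, 6288, 18198, 9216, 10197, 7561]
[period 2]
Births: 18198 × 0.385 = 7006
15–29: 3696 × 0.968 = 3578
30–44: 6288 × 0.968 = 6087
45–59: 18198 × 0.96 = 17470
60–74: 9216 × 0.953 = 8783
75–89: 10197 × 0.911 = 9289
Net migration: 15–29 + 480 → 4058
End of period: [7006, 4058, 6087, 17470, 8783, 9289]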